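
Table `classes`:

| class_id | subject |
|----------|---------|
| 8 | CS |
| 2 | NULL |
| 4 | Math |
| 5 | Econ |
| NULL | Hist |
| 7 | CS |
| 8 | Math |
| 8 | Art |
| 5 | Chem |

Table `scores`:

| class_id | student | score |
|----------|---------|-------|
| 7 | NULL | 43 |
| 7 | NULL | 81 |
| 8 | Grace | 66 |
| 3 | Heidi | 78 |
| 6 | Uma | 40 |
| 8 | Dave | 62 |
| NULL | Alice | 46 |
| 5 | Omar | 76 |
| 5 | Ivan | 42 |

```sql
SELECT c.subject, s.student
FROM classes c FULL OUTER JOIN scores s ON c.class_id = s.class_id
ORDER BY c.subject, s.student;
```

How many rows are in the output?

18

FULL OUTER JOIN keeps every row from both sides; unmatched rows get NULL for the other side's columns.
Matching on c.class_id = s.class_id. A NULL in a compared column never satisfies the condition.
- c[0] class_id=8 → 2 match(es) in s → 2 row(s).
- c[1] class_id=2 → no match; kept with NULLs on the s side.
- c[2] class_id=4 → no match; kept with NULLs on the s side.
- c[3] class_id=5 → 2 match(es) in s → 2 row(s).
- c[4] class_id=NULL → no match; kept with NULLs on the s side.
- c[5] class_id=7 → 2 match(es) in s → 2 row(s).
- c[6] class_id=8 → 2 match(es) in s → 2 row(s).
- c[7] class_id=8 → 2 match(es) in s → 2 row(s).
- c[8] class_id=5 → 2 match(es) in s → 2 row(s).
- 3 s row(s) had no c match → kept, c columns NULL.
Total: 12 matched + 6 padded = 18 rows.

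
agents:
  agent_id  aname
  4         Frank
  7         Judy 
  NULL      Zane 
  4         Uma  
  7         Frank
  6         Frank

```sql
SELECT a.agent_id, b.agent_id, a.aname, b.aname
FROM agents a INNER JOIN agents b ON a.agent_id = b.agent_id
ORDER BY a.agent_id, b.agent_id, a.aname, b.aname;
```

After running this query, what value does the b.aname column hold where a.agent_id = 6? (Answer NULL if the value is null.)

Frank

INNER JOIN keeps only pairs where the ON condition holds.
Matching on a.agent_id = b.agent_id. A NULL in a compared column never satisfies the condition.
Matched pairs: 9.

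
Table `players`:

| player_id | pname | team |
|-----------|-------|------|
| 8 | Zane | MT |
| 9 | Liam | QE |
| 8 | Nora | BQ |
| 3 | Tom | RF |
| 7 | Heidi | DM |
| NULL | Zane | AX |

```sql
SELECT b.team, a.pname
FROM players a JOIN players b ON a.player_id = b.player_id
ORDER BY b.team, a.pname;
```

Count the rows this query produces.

INNER JOIN keeps only pairs where the ON condition holds.
Matching on a.player_id = b.player_id. A NULL in a compared column never satisfies the condition.
- a (player_id=8) pairs with 2 row(s) of b.
- a (player_id=9) pairs with 1 row(s) of b.
- a (player_id=8) pairs with 2 row(s) of b.
- a (player_id=3) pairs with 1 row(s) of b.
- a (player_id=7) pairs with 1 row(s) of b.
- a (player_id=NULL) has no partner → excluded.
Total: 7 rows.

7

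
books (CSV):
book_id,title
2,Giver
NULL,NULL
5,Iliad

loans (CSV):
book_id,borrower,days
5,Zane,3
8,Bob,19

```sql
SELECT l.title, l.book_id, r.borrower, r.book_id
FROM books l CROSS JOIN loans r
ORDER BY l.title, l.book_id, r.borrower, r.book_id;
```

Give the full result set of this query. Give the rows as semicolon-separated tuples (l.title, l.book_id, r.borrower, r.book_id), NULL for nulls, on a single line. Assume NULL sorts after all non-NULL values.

(Giver, 2, Bob, 8); (Giver, 2, Zane, 5); (Iliad, 5, Bob, 8); (Iliad, 5, Zane, 5); (NULL, NULL, Bob, 8); (NULL, NULL, Zane, 5)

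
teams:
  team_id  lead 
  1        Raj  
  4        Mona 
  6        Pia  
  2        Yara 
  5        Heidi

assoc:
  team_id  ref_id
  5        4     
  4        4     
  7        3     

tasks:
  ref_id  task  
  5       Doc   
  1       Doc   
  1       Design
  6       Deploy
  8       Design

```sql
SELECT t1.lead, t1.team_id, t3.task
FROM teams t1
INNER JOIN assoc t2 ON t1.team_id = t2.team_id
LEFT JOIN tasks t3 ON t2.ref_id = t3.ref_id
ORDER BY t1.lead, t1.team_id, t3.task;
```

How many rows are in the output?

2

Step 1 — t1 INNER JOIN t2 on team_id → 2 row(s).
Then LEFT JOIN `tasks t3` on ref_id: each of those 2 rows is kept; rows whose t2.ref_id has no match in t3 get NULL for t3's columns.
Result: 2 row(s).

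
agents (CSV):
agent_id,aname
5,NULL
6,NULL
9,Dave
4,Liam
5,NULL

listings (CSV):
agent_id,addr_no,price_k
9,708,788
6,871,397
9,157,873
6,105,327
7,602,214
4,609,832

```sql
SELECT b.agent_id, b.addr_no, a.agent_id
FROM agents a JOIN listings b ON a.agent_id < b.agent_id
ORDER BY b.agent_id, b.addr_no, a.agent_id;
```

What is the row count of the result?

18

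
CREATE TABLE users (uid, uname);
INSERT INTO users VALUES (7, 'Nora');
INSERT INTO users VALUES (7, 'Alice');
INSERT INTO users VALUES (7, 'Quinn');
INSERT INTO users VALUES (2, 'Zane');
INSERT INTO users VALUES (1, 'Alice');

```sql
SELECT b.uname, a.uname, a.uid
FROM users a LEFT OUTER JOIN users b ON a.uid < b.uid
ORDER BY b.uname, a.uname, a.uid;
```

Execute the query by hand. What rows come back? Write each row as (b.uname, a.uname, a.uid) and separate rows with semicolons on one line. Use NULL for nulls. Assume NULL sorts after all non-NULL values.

LEFT JOIN keeps every row from `users a`; unmatched rows get NULL for `users b`'s columns.
Matching on a.uid < b.uid.
- a[0] uid=7 → no match; kept with NULLs on the b side.
- a[1] uid=7 → no match; kept with NULLs on the b side.
- a[2] uid=7 → no match; kept with NULLs on the b side.
- a[3] uid=2 → 3 match(es) in b → 3 row(s).
- a[4] uid=1 → 4 match(es) in b → 4 row(s).
After projecting and ordering:
b.uname | a.uname | a.uid
Alice | Alice | 1
Alice | Zane | 2
Nora | Alice | 1
Nora | Zane | 2
Quinn | Alice | 1
Quinn | Zane | 2
Zane | Alice | 1
NULL | Alice | 7
NULL | Nora | 7
NULL | Quinn | 7

(Alice, Alice, 1); (Alice, Zane, 2); (Nora, Alice, 1); (Nora, Zane, 2); (Quinn, Alice, 1); (Quinn, Zane, 2); (Zane, Alice, 1); (NULL, Alice, 7); (NULL, Nora, 7); (NULL, Quinn, 7)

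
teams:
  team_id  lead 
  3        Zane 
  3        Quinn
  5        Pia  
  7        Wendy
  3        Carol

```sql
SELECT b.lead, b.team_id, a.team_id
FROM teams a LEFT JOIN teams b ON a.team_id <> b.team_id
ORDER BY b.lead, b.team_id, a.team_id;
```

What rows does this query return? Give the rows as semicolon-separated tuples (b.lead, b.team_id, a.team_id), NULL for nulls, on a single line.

(Carol, 3, 5); (Carol, 3, 7); (Pia, 5, 3); (Pia, 5, 3); (Pia, 5, 3); (Pia, 5, 7); (Quinn, 3, 5); (Quinn, 3, 7); (Wendy, 7, 3); (Wendy, 7, 3); (Wendy, 7, 3); (Wendy, 7, 5); (Zane, 3, 5); (Zane, 3, 7)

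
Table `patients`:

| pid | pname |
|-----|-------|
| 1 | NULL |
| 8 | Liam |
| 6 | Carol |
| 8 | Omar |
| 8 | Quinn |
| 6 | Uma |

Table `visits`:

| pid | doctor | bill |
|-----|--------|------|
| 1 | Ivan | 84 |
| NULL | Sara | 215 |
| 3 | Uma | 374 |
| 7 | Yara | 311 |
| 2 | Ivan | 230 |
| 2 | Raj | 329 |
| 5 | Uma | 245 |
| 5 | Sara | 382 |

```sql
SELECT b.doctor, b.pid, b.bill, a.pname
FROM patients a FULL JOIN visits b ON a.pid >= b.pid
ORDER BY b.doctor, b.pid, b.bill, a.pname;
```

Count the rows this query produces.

FULL OUTER JOIN keeps every row from both sides; unmatched rows get NULL for the other side's columns.
Matching on a.pid >= b.pid. A NULL in a compared column never satisfies the condition.
- a row (pid=1): matches 1 b row(s) → 1 output row(s).
- a row (pid=8): matches 7 b row(s) → 7 output row(s).
- a row (pid=6): matches 6 b row(s) → 6 output row(s).
- a row (pid=8): matches 7 b row(s) → 7 output row(s).
- a row (pid=8): matches 7 b row(s) → 7 output row(s).
- a row (pid=6): matches 6 b row(s) → 6 output row(s).
- plus 1 unmatched b row(s), each kept with NULL a columns.
Total: 34 matched + 1 padded = 35 rows.

35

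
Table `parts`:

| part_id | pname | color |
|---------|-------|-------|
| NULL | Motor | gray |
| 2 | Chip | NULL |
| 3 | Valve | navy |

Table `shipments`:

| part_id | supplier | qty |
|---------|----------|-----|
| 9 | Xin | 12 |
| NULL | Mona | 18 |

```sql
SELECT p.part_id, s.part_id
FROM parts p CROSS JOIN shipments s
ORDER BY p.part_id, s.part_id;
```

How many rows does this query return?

CROSS JOIN pairs every row of `parts` with every row of `shipments`: 3 × 2 = 6 rows.

6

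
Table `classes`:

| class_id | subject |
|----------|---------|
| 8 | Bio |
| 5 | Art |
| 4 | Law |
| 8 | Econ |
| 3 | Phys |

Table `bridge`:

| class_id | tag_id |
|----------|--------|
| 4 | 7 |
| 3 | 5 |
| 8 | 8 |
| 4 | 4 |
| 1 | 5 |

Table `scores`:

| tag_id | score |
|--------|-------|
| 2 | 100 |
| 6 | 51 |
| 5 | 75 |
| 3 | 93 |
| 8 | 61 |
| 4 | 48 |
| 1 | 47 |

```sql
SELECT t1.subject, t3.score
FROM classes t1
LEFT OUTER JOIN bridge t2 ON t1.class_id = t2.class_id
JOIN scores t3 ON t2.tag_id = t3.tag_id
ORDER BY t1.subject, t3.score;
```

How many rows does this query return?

4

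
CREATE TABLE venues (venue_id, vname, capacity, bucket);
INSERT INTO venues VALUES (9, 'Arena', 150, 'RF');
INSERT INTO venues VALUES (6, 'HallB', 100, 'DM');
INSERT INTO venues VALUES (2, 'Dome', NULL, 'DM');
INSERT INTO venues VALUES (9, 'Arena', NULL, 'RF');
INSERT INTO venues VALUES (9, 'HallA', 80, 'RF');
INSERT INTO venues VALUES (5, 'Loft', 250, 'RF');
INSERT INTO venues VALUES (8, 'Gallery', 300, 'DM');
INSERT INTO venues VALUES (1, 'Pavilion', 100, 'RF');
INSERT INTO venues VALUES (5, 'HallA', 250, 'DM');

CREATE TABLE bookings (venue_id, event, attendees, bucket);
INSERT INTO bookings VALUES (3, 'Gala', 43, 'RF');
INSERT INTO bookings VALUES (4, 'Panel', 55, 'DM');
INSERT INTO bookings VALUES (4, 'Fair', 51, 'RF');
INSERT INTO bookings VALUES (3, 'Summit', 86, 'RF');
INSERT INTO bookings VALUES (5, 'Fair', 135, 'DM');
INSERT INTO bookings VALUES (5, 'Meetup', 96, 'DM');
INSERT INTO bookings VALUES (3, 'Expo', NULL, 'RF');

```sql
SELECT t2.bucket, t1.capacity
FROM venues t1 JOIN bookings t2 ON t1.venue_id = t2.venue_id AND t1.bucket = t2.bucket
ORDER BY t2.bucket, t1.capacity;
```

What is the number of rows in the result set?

2

INNER JOIN keeps only pairs where the ON condition holds.
Matching on t1.venue_id = t2.venue_id AND t1.bucket = t2.bucket.
- venue_id=9, bucket=RF: no matching t2 row, dropped.
- venue_id=6, bucket=DM: no matching t2 row, dropped.
- venue_id=2, bucket=DM: no matching t2 row, dropped.
- venue_id=9, bucket=RF: no matching t2 row, dropped.
- venue_id=9, bucket=RF: no matching t2 row, dropped.
- venue_id=5, bucket=RF: no matching t2 row, dropped.
- venue_id=8, bucket=DM: no matching t2 row, dropped.
- venue_id=1, bucket=RF: no matching t2 row, dropped.
- venue_id=5, bucket=DM: 2 matching t2 row(s), so 2 row(s) emitted.
Total: 2 rows.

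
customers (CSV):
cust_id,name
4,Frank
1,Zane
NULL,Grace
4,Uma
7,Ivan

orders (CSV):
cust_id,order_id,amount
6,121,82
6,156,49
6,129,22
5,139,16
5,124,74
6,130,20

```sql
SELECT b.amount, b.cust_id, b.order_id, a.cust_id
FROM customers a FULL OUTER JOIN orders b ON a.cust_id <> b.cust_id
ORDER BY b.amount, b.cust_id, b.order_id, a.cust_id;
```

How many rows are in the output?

FULL OUTER JOIN keeps every row from both sides; unmatched rows get NULL for the other side's columns.
Matching on a.cust_id <> b.cust_id. A NULL in a compared column never satisfies the condition.
Matched pairs: 24; unmatched a rows kept: 1; unmatched b rows kept: 0.
Total: 24 matched + 1 padded = 25 rows.

25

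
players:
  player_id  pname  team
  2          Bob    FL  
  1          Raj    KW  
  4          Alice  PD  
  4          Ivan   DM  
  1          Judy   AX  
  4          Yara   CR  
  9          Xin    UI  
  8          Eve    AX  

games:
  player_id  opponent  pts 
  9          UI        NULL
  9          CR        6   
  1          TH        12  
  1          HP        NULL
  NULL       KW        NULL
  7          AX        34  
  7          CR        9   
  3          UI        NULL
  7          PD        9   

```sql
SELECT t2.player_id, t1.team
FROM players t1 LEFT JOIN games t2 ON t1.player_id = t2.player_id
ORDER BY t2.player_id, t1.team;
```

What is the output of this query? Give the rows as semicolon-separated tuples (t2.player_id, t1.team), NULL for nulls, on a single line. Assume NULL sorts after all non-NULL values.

LEFT JOIN keeps every row from `players`; unmatched rows get NULL for `games`'s columns.
Matching on t1.player_id = t2.player_id. A NULL in a compared column never satisfies the condition.
Matched pairs: 6; unmatched t1 rows kept: 5.

(1, AX); (1, AX); (1, KW); (1, KW); (9, UI); (9, UI); (NULL, AX); (NULL, CR); (NULL, DM); (NULL, FL); (NULL, PD)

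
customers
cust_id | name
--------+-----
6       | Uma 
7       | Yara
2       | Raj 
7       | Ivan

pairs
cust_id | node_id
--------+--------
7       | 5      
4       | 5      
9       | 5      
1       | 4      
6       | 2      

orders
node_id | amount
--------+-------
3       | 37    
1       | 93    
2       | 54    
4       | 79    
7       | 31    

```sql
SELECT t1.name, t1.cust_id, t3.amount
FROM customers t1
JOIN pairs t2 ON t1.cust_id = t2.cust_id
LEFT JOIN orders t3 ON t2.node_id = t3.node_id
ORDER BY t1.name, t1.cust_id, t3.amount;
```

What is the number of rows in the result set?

Step 1 — t1 INNER JOIN t2 on cust_id → 3 row(s).
Then LEFT JOIN `orders t3` on node_id: each of those 3 rows is kept; rows whose t2.node_id has no match in t3 get NULL for t3's columns.
Result: 3 row(s).

3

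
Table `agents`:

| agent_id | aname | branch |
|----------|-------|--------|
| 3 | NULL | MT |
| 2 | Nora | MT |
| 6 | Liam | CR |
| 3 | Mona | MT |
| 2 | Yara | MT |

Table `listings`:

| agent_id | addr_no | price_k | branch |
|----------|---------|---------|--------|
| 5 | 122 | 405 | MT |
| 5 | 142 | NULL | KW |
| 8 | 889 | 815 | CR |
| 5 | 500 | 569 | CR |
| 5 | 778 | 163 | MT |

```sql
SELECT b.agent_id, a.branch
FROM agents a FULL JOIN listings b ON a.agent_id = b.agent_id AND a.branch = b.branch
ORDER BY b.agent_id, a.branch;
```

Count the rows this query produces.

FULL OUTER JOIN keeps every row from both sides; unmatched rows get NULL for the other side's columns.
Matching on a.agent_id = b.agent_id AND a.branch = b.branch.
- agent_id=3, branch=MT: no b row matches, row kept with b columns NULL.
- agent_id=2, branch=MT: no b row matches, row kept with b columns NULL.
- agent_id=6, branch=CR: no b row matches, row kept with b columns NULL.
- agent_id=3, branch=MT: no b row matches, row kept with b columns NULL.
- agent_id=2, branch=MT: no b row matches, row kept with b columns NULL.
- plus 5 unmatched b row(s), each kept with NULL a columns.
Total: 0 matched + 10 padded = 10 rows.

10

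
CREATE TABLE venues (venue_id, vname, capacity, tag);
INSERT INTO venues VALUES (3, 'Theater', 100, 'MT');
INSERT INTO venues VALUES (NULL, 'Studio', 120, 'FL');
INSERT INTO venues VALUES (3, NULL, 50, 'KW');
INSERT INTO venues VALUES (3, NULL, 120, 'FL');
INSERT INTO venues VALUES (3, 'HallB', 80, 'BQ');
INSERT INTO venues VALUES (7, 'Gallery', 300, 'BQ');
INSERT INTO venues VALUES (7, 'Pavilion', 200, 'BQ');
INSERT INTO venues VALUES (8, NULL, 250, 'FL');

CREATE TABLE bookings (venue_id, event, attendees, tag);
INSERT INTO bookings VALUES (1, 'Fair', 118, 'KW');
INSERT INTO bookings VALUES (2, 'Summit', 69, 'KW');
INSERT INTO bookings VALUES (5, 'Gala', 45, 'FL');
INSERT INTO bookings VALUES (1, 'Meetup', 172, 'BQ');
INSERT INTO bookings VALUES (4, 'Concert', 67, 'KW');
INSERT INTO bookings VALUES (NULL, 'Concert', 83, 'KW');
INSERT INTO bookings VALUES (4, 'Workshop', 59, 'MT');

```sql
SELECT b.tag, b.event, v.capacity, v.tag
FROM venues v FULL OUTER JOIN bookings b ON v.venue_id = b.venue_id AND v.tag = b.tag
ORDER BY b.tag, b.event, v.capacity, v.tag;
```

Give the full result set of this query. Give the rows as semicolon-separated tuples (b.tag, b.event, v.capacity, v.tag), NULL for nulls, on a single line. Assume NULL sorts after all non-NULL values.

FULL OUTER JOIN keeps every row from both sides; unmatched rows get NULL for the other side's columns.
Matching on v.venue_id = b.venue_id AND v.tag = b.tag. A NULL in a compared column never satisfies the condition.
- v row (venue_id=3, tag=MT): no match → kept, b columns NULL.
- v row (venue_id=NULL, tag=FL): no match → kept, b columns NULL.
- v row (venue_id=3, tag=KW): no match → kept, b columns NULL.
- v row (venue_id=3, tag=FL): no match → kept, b columns NULL.
- v row (venue_id=3, tag=BQ): no match → kept, b columns NULL.
- v row (venue_id=7, tag=BQ): no match → kept, b columns NULL.
- v row (venue_id=7, tag=BQ): no match → kept, b columns NULL.
- v row (venue_id=8, tag=FL): no match → kept, b columns NULL.
- 7 b row(s) had no v match → kept, v columns NULL.

(BQ, Meetup, NULL, NULL); (FL, Gala, NULL, NULL); (KW, Concert, NULL, NULL); (KW, Concert, NULL, NULL); (KW, Fair, NULL, NULL); (KW, Summit, NULL, NULL); (MT, Workshop, NULL, NULL); (NULL, NULL, 50, KW); (NULL, NULL, 80, BQ); (NULL, NULL, 100, MT); (NULL, NULL, 120, FL); (NULL, NULL, 120, FL); (NULL, NULL, 200, BQ); (NULL, NULL, 250, FL); (NULL, NULL, 300, BQ)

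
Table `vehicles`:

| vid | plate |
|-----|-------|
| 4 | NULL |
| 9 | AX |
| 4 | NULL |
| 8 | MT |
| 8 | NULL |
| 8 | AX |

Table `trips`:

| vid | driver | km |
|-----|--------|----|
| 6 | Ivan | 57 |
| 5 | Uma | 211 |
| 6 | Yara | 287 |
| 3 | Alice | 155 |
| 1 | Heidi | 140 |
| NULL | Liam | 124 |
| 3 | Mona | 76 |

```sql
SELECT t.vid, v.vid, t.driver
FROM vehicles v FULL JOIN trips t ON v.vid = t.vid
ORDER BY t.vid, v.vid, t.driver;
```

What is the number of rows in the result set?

13

FULL OUTER JOIN keeps every row from both sides; unmatched rows get NULL for the other side's columns.
Matching on v.vid = t.vid. A NULL in a compared column never satisfies the condition.
Matched pairs: 0; unmatched v rows kept: 6; unmatched t rows kept: 7.
Total: 0 matched + 13 padded = 13 rows.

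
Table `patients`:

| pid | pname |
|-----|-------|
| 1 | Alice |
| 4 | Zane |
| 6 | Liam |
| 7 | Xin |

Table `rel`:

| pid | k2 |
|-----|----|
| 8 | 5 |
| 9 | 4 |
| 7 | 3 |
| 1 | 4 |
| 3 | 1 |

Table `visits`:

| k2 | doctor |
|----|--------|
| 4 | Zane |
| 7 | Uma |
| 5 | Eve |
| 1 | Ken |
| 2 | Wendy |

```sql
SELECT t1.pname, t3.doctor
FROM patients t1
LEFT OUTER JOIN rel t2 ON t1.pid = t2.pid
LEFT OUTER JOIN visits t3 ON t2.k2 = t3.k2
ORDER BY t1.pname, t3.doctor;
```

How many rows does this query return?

4

Step 1 — t1 LEFT JOIN t2 on pid → 4 row(s).
Then LEFT JOIN `visits t3` on k2: each of those 4 rows is kept; rows whose t2.k2 has no match in t3 get NULL for t3's columns.
Result: 4 row(s).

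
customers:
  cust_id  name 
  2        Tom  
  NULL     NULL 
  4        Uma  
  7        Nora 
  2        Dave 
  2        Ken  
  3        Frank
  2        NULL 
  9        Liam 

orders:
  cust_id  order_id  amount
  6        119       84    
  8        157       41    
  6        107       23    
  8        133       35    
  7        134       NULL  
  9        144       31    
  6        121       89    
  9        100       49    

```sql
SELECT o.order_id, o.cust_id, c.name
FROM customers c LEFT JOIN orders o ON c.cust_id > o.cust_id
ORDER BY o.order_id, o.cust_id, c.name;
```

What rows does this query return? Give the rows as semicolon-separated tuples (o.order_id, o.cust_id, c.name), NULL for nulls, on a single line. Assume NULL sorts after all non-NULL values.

(107, 6, Liam); (107, 6, Nora); (119, 6, Liam); (119, 6, Nora); (121, 6, Liam); (121, 6, Nora); (133, 8, Liam); (134, 7, Liam); (157, 8, Liam); (NULL, NULL, Dave); (NULL, NULL, Frank); (NULL, NULL, Ken); (NULL, NULL, Tom); (NULL, NULL, Uma); (NULL, NULL, NULL); (NULL, NULL, NULL)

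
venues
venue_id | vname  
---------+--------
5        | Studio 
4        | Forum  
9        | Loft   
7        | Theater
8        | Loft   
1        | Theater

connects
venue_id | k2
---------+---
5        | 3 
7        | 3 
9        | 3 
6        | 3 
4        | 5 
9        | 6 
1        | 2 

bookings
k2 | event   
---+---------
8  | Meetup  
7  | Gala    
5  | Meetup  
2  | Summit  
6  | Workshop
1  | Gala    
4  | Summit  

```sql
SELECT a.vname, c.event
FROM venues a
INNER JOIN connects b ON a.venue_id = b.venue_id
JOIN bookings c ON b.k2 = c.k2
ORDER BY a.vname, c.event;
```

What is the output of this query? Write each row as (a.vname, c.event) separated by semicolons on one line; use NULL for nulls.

(Forum, Meetup); (Loft, Workshop); (Theater, Summit)

Evaluate left to right. First `venues a INNER JOIN connects b` on venue_id: 6 row(s).
Then INNER JOIN `bookings c` on k2: keep only rows whose b.k2 appears in c.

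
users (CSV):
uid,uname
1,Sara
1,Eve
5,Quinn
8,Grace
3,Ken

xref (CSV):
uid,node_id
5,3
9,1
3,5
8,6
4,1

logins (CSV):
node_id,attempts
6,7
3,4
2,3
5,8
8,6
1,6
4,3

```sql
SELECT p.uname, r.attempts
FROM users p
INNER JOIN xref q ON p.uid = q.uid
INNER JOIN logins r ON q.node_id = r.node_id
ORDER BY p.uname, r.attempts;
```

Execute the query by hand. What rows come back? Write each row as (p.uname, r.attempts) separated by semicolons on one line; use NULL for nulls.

Step 1 — p INNER JOIN q on uid → 3 row(s).
Then INNER JOIN `logins r` on node_id: keep only rows whose q.node_id appears in r.

(Grace, 7); (Ken, 8); (Quinn, 4)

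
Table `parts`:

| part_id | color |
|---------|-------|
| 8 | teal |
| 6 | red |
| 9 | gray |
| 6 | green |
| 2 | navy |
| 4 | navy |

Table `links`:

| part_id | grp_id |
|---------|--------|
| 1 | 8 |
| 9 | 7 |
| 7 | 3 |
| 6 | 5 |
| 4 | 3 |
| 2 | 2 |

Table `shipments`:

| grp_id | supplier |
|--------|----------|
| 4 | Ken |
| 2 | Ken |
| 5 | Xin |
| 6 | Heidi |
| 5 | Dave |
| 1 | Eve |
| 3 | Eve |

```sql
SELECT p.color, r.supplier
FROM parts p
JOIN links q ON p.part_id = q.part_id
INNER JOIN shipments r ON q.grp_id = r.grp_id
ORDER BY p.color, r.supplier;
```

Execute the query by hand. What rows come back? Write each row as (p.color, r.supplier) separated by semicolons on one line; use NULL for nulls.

Joins associate left-to-right: parts INNER JOIN links on part_id gives 5 intermediate row(s).
Then INNER JOIN `shipments r` on grp_id: keep only rows whose q.grp_id appears in r.

(green, Dave); (green, Xin); (navy, Eve); (navy, Ken); (red, Dave); (red, Xin)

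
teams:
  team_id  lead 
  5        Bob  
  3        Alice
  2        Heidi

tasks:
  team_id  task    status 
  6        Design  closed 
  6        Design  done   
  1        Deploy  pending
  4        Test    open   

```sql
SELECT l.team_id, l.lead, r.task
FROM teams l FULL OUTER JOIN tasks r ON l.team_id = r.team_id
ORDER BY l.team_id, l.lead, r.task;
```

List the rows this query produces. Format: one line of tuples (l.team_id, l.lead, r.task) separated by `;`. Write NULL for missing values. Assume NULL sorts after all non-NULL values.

(2, Heidi, NULL); (3, Alice, NULL); (5, Bob, NULL); (NULL, NULL, Deploy); (NULL, NULL, Design); (NULL, NULL, Design); (NULL, NULL, Test)

FULL OUTER JOIN keeps every row from both sides; unmatched rows get NULL for the other side's columns.
Matching on l.team_id = r.team_id.
- l[0] team_id=5 → no match; kept with NULLs on the r side.
- l[1] team_id=3 → no match; kept with NULLs on the r side.
- l[2] team_id=2 → no match; kept with NULLs on the r side.
- 4 r row(s) had no l match → kept, l columns NULL.
After projecting and ordering:
l.team_id | l.lead | r.task
2 | Heidi | NULL
3 | Alice | NULL
5 | Bob | NULL
NULL | NULL | Deploy
NULL | NULL | Design
NULL | NULL | Design
NULL | NULL | Test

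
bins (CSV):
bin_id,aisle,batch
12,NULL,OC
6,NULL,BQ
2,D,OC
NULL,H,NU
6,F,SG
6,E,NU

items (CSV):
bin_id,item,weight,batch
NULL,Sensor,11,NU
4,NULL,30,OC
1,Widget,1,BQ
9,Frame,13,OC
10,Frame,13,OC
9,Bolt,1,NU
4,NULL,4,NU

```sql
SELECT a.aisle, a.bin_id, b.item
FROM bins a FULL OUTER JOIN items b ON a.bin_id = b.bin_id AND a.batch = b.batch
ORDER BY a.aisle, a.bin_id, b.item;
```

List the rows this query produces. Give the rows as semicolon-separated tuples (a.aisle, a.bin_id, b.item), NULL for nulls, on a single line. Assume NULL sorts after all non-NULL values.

FULL OUTER JOIN keeps every row from both sides; unmatched rows get NULL for the other side's columns.
Matching on a.bin_id = b.bin_id AND a.batch = b.batch. A NULL in a compared column never satisfies the condition.
- a[0] bin_id=12, batch=OC → no match; kept with NULLs on the b side.
- a[1] bin_id=6, batch=BQ → no match; kept with NULLs on the b side.
- a[2] bin_id=2, batch=OC → no match; kept with NULLs on the b side.
- a[3] bin_id=NULL, batch=NU → no match; kept with NULLs on the b side.
- a[4] bin_id=6, batch=SG → no match; kept with NULLs on the b side.
- a[5] bin_id=6, batch=NU → no match; kept with NULLs on the b side.
- 7 row(s) from b found no a partner → padded with NULL.

(D, 2, NULL); (E, 6, NULL); (F, 6, NULL); (H, NULL, NULL); (NULL, 6, NULL); (NULL, 12, NULL); (NULL, NULL, Bolt); (NULL, NULL, Frame); (NULL, NULL, Frame); (NULL, NULL, Sensor); (NULL, NULL, Widget); (NULL, NULL, NULL); (NULL, NULL, NULL)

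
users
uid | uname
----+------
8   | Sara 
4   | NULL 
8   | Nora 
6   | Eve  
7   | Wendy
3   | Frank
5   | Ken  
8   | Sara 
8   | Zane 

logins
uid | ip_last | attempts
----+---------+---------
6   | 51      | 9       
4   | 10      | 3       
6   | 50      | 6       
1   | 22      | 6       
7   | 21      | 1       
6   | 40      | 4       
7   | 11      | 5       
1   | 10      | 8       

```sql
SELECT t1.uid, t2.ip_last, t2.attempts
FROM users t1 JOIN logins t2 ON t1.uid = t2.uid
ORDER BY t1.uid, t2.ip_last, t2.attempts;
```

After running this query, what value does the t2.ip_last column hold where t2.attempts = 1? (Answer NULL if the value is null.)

21

INNER JOIN keeps only pairs where the ON condition holds.
Matching on t1.uid = t2.uid.
- uid=8: no matching t2 row, dropped.
- uid=4: 1 matching t2 row(s), so 1 row(s) emitted.
- uid=8: no matching t2 row, dropped.
- uid=6: 3 matching t2 row(s), so 3 row(s) emitted.
- uid=7: 2 matching t2 row(s), so 2 row(s) emitted.
- uid=3: no matching t2 row, dropped.
- uid=5: no matching t2 row, dropped.
- uid=8: no matching t2 row, dropped.
- uid=8: no matching t2 row, dropped.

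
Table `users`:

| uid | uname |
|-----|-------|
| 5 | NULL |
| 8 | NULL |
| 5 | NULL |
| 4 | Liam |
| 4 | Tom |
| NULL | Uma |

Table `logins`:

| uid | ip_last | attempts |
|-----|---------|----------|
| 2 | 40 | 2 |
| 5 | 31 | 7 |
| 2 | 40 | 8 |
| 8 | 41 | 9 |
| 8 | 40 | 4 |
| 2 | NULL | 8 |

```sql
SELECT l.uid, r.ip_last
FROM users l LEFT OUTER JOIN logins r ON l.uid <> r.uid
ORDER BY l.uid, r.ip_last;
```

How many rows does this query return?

27

LEFT JOIN keeps every row from `users`; unmatched rows get NULL for `logins`'s columns.
Matching on l.uid <> r.uid. A NULL in a compared column never satisfies the condition.
Matched pairs: 26; unmatched l rows kept: 1.
Total: 26 matched + 1 padded = 27 rows.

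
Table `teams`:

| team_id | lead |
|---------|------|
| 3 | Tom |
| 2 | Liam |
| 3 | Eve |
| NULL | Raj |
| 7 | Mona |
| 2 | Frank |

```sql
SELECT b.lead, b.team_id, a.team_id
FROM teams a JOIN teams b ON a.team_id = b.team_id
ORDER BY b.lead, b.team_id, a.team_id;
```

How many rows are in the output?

9

INNER JOIN keeps only pairs where the ON condition holds.
Matching on a.team_id = b.team_id. A NULL in a compared column never satisfies the condition.
Matched pairs: 9.
Total: 9 rows.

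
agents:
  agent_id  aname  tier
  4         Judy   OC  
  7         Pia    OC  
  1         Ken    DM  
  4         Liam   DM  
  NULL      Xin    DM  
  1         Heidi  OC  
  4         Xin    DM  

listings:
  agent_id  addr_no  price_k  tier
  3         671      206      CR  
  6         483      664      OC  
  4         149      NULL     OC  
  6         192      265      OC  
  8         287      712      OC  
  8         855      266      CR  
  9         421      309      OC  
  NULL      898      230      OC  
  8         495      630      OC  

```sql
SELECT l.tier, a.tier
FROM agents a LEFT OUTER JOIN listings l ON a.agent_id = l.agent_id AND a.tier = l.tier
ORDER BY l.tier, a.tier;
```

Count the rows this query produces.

LEFT JOIN keeps every row from `agents`; unmatched rows get NULL for `listings`'s columns.
Matching on a.agent_id = l.agent_id AND a.tier = l.tier. A NULL in a compared column never satisfies the condition.
- a (agent_id=4, tier=OC) pairs with 1 row(s) of l.
- a (agent_id=7, tier=OC) has no partner → padded with NULL.
- a (agent_id=1, tier=DM) has no partner → padded with NULL.
- a (agent_id=4, tier=DM) has no partner → padded with NULL.
- a (agent_id=NULL, tier=DM) has no partner → padded with NULL.
- a (agent_id=1, tier=OC) has no partner → padded with NULL.
- a (agent_id=4, tier=DM) has no partner → padded with NULL.
Total: 1 matched + 6 padded = 7 rows.

7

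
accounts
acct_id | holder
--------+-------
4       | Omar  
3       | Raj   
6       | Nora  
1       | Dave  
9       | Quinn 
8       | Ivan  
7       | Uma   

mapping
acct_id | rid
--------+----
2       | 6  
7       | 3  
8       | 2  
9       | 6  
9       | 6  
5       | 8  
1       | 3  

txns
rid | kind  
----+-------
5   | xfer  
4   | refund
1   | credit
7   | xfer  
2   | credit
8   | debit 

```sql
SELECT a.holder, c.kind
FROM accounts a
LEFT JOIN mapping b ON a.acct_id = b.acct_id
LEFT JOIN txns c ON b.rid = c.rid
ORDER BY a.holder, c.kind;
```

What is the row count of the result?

8

Joins associate left-to-right: accounts LEFT JOIN mapping on acct_id gives 8 intermediate row(s).
Then LEFT JOIN `txns c` on rid: each of those 8 rows is kept; rows whose b.rid has no match in c get NULL for c's columns.
Result: 8 row(s).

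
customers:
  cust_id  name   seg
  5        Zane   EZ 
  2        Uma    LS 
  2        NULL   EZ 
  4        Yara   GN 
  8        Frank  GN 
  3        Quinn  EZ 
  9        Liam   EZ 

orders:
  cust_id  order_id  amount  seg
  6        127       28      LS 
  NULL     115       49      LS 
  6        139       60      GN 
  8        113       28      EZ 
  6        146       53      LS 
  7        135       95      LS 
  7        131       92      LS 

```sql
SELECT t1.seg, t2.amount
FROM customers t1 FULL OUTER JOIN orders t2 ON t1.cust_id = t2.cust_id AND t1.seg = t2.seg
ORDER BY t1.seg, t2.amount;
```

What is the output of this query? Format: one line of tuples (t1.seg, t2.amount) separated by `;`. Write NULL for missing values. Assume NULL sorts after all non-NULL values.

(EZ, NULL); (EZ, NULL); (EZ, NULL); (EZ, NULL); (GN, NULL); (GN, NULL); (LS, NULL); (NULL, 28); (NULL, 28); (NULL, 49); (NULL, 53); (NULL, 60); (NULL, 92); (NULL, 95)

FULL OUTER JOIN keeps every row from both sides; unmatched rows get NULL for the other side's columns.
Matching on t1.cust_id = t2.cust_id AND t1.seg = t2.seg. A NULL in a compared column never satisfies the condition.
- cust_id=5, seg=EZ: no t2 row matches, row kept with t2 columns NULL.
- cust_id=2, seg=LS: no t2 row matches, row kept with t2 columns NULL.
- cust_id=2, seg=EZ: no t2 row matches, row kept with t2 columns NULL.
- cust_id=4, seg=GN: no t2 row matches, row kept with t2 columns NULL.
- cust_id=8, seg=GN: no t2 row matches, row kept with t2 columns NULL.
- cust_id=3, seg=EZ: no t2 row matches, row kept with t2 columns NULL.
- cust_id=9, seg=EZ: no t2 row matches, row kept with t2 columns NULL.
- 7 t2 row(s) had no t1 match → kept, t1 columns NULL.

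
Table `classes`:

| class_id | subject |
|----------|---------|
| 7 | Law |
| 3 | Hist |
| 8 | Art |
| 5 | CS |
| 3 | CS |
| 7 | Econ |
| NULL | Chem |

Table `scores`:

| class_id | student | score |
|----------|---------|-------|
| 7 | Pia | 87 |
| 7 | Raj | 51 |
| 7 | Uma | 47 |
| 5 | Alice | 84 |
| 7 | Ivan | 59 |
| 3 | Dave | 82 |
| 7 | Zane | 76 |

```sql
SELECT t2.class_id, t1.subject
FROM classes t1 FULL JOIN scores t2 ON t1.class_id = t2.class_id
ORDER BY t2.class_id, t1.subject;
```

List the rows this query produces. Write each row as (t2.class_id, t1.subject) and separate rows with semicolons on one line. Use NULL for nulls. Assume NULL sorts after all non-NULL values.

(3, CS); (3, Hist); (5, CS); (7, Econ); (7, Econ); (7, Econ); (7, Econ); (7, Econ); (7, Law); (7, Law); (7, Law); (7, Law); (7, Law); (NULL, Art); (NULL, Chem)

FULL OUTER JOIN keeps every row from both sides; unmatched rows get NULL for the other side's columns.
Matching on t1.class_id = t2.class_id. A NULL in a compared column never satisfies the condition.
- class_id=7: 5 matching t2 row(s), so 5 row(s) emitted.
- class_id=3: 1 matching t2 row(s), so 1 row(s) emitted.
- class_id=8: no t2 row matches, row kept with t2 columns NULL.
- class_id=5: 1 matching t2 row(s), so 1 row(s) emitted.
- class_id=3: 1 matching t2 row(s), so 1 row(s) emitted.
- class_id=7: 5 matching t2 row(s), so 5 row(s) emitted.
- class_id=NULL: no t2 row matches, row kept with t2 columns NULL.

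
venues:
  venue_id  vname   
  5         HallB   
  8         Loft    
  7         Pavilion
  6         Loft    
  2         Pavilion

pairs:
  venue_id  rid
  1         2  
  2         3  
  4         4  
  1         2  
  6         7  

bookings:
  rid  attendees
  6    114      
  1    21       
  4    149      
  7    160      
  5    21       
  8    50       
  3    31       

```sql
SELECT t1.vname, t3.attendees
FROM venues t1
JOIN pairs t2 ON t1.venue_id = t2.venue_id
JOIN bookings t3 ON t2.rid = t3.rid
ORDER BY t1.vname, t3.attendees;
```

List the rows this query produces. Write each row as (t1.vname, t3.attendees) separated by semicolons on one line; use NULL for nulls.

Evaluate left to right. First `venues t1 INNER JOIN pairs t2` on venue_id: 2 row(s).
Then INNER JOIN `bookings t3` on rid: keep only rows whose t2.rid appears in t3.

(Loft, 160); (Pavilion, 31)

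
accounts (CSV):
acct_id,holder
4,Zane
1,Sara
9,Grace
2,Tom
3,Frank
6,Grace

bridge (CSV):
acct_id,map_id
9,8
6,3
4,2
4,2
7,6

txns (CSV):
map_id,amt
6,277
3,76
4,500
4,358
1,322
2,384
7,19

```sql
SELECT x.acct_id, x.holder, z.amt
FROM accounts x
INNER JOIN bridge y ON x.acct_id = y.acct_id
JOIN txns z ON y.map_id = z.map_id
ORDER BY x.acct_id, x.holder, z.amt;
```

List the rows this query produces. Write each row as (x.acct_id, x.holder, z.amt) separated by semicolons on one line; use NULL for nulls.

(4, Zane, 384); (4, Zane, 384); (6, Grace, 76)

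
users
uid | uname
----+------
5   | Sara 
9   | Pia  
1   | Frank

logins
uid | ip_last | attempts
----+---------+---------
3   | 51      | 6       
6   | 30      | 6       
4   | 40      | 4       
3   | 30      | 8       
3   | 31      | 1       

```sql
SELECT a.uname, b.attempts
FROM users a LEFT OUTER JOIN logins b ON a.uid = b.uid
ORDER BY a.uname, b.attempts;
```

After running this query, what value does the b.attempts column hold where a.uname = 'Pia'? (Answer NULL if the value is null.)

LEFT JOIN keeps every row from `users`; unmatched rows get NULL for `logins`'s columns.
Matching on a.uid = b.uid.
Matched pairs: 0; unmatched a rows kept: 3.

NULL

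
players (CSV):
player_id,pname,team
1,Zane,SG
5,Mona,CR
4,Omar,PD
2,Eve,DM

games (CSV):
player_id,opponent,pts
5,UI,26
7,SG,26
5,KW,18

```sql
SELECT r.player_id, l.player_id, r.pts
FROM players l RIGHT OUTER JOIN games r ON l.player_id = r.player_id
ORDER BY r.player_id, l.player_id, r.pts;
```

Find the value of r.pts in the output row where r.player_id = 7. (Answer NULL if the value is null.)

26

RIGHT JOIN keeps every row from `games`; unmatched rows get NULL for `players`'s columns.
Matching on l.player_id = r.player_id.
- l (player_id=1) has no partner in r.
- l (player_id=5) pairs with 2 row(s) of r.
- l (player_id=4) has no partner in r.
- l (player_id=2) has no partner in r.
- plus 1 unmatched r row(s), each kept with NULL l columns.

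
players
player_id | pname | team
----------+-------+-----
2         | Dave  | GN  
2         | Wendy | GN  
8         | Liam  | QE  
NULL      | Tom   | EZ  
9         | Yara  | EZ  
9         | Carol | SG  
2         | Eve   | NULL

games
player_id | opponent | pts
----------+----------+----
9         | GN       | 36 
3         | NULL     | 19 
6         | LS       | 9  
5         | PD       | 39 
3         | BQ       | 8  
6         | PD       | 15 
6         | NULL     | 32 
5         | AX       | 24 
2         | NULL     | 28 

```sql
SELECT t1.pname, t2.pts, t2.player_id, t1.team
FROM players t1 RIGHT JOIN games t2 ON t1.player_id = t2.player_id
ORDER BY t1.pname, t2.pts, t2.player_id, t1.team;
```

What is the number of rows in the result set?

12

RIGHT JOIN keeps every row from `games`; unmatched rows get NULL for `players`'s columns.
Matching on t1.player_id = t2.player_id. A NULL in a compared column never satisfies the condition.
- t1 (player_id=2) pairs with 1 row(s) of t2.
- t1 (player_id=2) pairs with 1 row(s) of t2.
- t1 (player_id=8) has no partner in t2.
- t1 (player_id=NULL) has no partner in t2.
- t1 (player_id=9) pairs with 1 row(s) of t2.
- t1 (player_id=9) pairs with 1 row(s) of t2.
- t1 (player_id=2) pairs with 1 row(s) of t2.
- 7 t2 row(s) had no t1 match → kept, t1 columns NULL.
Total: 5 matched + 7 padded = 12 rows.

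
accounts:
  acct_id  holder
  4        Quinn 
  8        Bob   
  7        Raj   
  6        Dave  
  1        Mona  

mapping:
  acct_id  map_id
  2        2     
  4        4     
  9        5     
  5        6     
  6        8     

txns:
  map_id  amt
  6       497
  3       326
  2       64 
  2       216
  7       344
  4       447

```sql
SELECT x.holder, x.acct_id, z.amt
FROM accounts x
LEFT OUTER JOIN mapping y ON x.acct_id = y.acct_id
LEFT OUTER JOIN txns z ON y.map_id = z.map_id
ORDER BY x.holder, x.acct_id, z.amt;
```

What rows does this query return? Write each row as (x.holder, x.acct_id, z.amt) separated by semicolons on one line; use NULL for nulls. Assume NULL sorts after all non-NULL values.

(Bob, 8, NULL); (Dave, 6, NULL); (Mona, 1, NULL); (Quinn, 4, 447); (Raj, 7, NULL)

Evaluate left to right. First `accounts x LEFT JOIN mapping y` on acct_id: 5 row(s).
Then LEFT JOIN `txns z` on map_id: each of those 5 rows is kept; rows whose y.map_id has no match in z get NULL for z's columns.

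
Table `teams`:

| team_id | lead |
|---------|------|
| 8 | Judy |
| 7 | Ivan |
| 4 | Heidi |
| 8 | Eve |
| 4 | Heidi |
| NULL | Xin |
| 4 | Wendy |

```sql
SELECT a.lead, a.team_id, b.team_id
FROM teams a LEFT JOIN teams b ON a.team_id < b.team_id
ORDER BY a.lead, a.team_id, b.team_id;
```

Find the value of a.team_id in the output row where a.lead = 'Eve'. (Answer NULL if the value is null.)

LEFT JOIN keeps every row from `teams a`; unmatched rows get NULL for `teams b`'s columns.
Matching on a.team_id < b.team_id. A NULL in a compared column never satisfies the condition.
- team_id=8: no b row matches, row kept with b columns NULL.
- team_id=7: 2 matching b row(s), so 2 row(s) emitted.
- team_id=4: 3 matching b row(s), so 3 row(s) emitted.
- team_id=8: no b row matches, row kept with b columns NULL.
- team_id=4: 3 matching b row(s), so 3 row(s) emitted.
- team_id=NULL: no b row matches, row kept with b columns NULL.
- team_id=4: 3 matching b row(s), so 3 row(s) emitted.

8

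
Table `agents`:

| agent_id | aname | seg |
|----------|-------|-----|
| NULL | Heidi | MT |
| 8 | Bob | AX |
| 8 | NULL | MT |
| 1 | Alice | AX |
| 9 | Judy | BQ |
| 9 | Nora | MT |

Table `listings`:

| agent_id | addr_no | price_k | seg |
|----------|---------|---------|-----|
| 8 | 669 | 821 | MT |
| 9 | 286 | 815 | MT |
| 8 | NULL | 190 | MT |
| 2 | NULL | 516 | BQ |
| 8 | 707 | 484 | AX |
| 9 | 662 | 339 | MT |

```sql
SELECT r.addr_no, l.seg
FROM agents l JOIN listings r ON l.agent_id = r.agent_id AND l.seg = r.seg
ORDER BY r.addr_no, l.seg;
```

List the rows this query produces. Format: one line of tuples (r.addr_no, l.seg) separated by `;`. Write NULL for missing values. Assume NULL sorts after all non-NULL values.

(286, MT); (662, MT); (669, MT); (707, AX); (NULL, MT)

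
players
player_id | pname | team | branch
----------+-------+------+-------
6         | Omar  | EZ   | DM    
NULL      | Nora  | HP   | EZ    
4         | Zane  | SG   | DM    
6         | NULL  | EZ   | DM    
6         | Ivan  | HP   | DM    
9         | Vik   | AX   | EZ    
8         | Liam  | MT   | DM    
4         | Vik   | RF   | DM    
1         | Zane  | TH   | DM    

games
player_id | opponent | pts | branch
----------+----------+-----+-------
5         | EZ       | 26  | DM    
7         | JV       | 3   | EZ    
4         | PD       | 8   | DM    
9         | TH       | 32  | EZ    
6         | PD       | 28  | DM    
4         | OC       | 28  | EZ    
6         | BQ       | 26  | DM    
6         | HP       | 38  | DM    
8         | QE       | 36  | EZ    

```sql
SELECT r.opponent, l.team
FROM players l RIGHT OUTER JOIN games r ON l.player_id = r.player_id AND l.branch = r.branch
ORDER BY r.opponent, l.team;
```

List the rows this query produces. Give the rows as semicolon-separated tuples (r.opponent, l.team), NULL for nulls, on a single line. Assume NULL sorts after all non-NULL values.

(BQ, EZ); (BQ, EZ); (BQ, HP); (EZ, NULL); (HP, EZ); (HP, EZ); (HP, HP); (JV, NULL); (OC, NULL); (PD, EZ); (PD, EZ); (PD, HP); (PD, RF); (PD, SG); (QE, NULL); (TH, AX)

RIGHT JOIN keeps every row from `games`; unmatched rows get NULL for `players`'s columns.
Matching on l.player_id = r.player_id AND l.branch = r.branch. A NULL in a compared column never satisfies the condition.
Matched pairs: 12; unmatched r rows kept: 4.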